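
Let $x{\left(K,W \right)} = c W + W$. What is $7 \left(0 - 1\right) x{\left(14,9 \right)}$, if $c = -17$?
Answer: $1008$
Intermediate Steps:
$x{\left(K,W \right)} = - 16 W$ ($x{\left(K,W \right)} = - 17 W + W = - 16 W$)
$7 \left(0 - 1\right) x{\left(14,9 \right)} = 7 \left(0 - 1\right) \left(\left(-16\right) 9\right) = 7 \left(-1\right) \left(-144\right) = \left(-7\right) \left(-144\right) = 1008$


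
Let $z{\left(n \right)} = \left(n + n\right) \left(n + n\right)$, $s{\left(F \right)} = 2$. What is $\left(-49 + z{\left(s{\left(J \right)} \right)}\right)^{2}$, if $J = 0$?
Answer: $1089$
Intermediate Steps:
$z{\left(n \right)} = 4 n^{2}$ ($z{\left(n \right)} = 2 n 2 n = 4 n^{2}$)
$\left(-49 + z{\left(s{\left(J \right)} \right)}\right)^{2} = \left(-49 + 4 \cdot 2^{2}\right)^{2} = \left(-49 + 4 \cdot 4\right)^{2} = \left(-49 + 16\right)^{2} = \left(-33\right)^{2} = 1089$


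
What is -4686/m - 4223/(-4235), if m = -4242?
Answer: 899028/427735 ≈ 2.1018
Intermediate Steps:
-4686/m - 4223/(-4235) = -4686/(-4242) - 4223/(-4235) = -4686*(-1/4242) - 4223*(-1/4235) = 781/707 + 4223/4235 = 899028/427735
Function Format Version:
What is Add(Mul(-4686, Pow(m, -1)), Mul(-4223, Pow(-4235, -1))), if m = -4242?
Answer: Rational(899028, 427735) ≈ 2.1018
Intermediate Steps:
Add(Mul(-4686, Pow(m, -1)), Mul(-4223, Pow(-4235, -1))) = Add(Mul(-4686, Pow(-4242, -1)), Mul(-4223, Pow(-4235, -1))) = Add(Mul(-4686, Rational(-1, 4242)), Mul(-4223, Rational(-1, 4235))) = Add(Rational(781, 707), Rational(4223, 4235)) = Rational(899028, 427735)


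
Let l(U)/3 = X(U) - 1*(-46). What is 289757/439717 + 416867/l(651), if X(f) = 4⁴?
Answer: 183566026481/398383602 ≈ 460.78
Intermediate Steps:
X(f) = 256
l(U) = 906 (l(U) = 3*(256 - 1*(-46)) = 3*(256 + 46) = 3*302 = 906)
289757/439717 + 416867/l(651) = 289757/439717 + 416867/906 = 183566026481/398383602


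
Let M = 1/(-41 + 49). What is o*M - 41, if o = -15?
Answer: -343/8 ≈ -42.875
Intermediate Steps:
M = 1/8 ≈ 0.12500
o*M - 41 = -15*1/8 - 41 = -15/8 - 41 = -343/8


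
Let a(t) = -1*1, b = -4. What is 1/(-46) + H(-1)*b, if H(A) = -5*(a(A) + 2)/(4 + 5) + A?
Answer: 2567/414 ≈ 6.2005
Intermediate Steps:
a(t) = -1
H(A) = -5/9 + A (H(A) = -5*(-1 + 2)/(4 + 5) + A = -5/9 + A)
1/(-46) + H(-1)*b = 1/(-46) + (-5/9 - 1)*(-4) = -1/46 - 14/9*(-4) = -1/46 + 56/9 = 2567/414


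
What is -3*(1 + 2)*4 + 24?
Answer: -12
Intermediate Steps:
-3*(1 + 2)*4 + 24 = -9*4 + 24 = -3*12 + 24 = -36 + 24 = -12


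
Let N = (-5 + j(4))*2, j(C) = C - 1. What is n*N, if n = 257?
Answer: -1028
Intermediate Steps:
j(C) = -1 + C
N = -4 (N = (-5 + (-1 + 4))*2 = (-5 + 3)*2 = -2*2 = -4)
n*N = 257*(-4) = -1028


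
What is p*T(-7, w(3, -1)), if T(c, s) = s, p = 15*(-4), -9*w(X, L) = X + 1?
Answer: 80/3 ≈ 26.667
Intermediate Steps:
w(X, L) = -⅑ - X/9 (w(X, L) = -(X + 1)/9 = -(1 + X)/9 = -⅑ - X/9)
p = -60
p*T(-7, w(3, -1)) = -60*(-⅑ - ⅑*3) = -60*(-⅑ - ⅓) = -60*(-4/9) = 80/3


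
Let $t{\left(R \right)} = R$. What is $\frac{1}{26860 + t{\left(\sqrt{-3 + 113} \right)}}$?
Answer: $\frac{2686}{72145949} - \frac{\sqrt{110}}{721459490} \approx 3.7216 \cdot 10^{-5}$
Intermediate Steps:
$\frac{1}{26860 + t{\left(\sqrt{-3 + 113} \right)}} = \frac{1}{26860 + \sqrt{-3 + 113}} = \frac{1}{26860 + \sqrt{110}}$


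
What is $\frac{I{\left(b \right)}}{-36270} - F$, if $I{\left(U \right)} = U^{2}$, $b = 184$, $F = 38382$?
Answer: $- \frac{696074498}{18135} \approx -38383.0$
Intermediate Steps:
$\frac{I{\left(b \right)}}{-36270} - F = \frac{184^{2}}{-36270} - 38382 = 33856 \left(- \frac{1}{36270}\right) - 38382 = - \frac{16928}{18135} - 38382 = - \frac{696074498}{18135}$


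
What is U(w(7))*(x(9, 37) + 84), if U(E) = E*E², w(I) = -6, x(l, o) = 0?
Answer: -18144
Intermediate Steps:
U(E) = E³
U(w(7))*(x(9, 37) + 84) = (-6)³*(0 + 84) = -216*84 = -18144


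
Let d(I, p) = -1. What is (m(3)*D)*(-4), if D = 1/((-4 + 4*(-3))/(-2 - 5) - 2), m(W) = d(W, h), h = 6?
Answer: 14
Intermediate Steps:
m(W) = -1
D = 7/2 (D = 1/((-4 - 12)/(-7) - 2) = 1/(-16*(-⅐) - 2) = 1/(16/7 - 2) = 1/(2/7) = 7/2 ≈ 3.5000)
(m(3)*D)*(-4) = -1*7/2*(-4) = -7/2*(-4) = 14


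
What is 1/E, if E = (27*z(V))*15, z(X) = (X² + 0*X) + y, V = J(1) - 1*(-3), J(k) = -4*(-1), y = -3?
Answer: 1/18630 ≈ 5.3677e-5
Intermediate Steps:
J(k) = 4
V = 7 (V = 4 - 1*(-3) = 4 + 3 = 7)
z(X) = -3 + X² (z(X) = (X² + 0*X) - 3 = (X² + 0) - 3 = X² - 3 = -3 + X²)
E = 18630 (E = (27*(-3 + 7²))*15 = (27*(-3 + 49))*15 = (27*46)*15 = 1242*15 = 18630)
1/E = 1/18630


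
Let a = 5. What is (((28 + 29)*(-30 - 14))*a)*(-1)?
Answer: 12540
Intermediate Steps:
(((28 + 29)*(-30 - 14))*a)*(-1) = (((28 + 29)*(-30 - 14))*5)*(-1) = ((57*(-44))*5)*(-1) = -2508*5*(-1) = -12540*(-1) = 12540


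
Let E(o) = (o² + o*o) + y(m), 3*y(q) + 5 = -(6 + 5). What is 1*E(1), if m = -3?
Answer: -10/3 ≈ -3.3333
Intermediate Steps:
y(q) = -16/3 (y(q) = -5/3 + (-(6 + 5))/3 = -5/3 + (-1*11)/3 = -5/3 + (⅓)*(-11) = -5/3 - 11/3 = -16/3)
E(o) = -16/3 + 2*o² (E(o) = (o² + o*o) - 16/3 = (o² + o²) - 16/3 = 2*o² - 16/3 = -16/3 + 2*o²)
1*E(1) = 1*(-16/3 + 2*1²) = 1*(-16/3 + 2*1) = 1*(-16/3 + 2) = 1*(-10/3) = -10/3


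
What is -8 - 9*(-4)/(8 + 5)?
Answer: -68/13 ≈ -5.2308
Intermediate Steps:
-8 - 9*(-4)/(8 + 5) = -8 - 9*(-4)/13 = -8 - 9*(-4/13) = -8 + 36/13 = -68/13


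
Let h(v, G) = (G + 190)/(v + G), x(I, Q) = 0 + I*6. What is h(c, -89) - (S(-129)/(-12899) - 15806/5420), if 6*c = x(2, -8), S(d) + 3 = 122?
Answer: 5366320679/3041197230 ≈ 1.7645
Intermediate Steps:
S(d) = 119 (S(d) = -3 + 122 = 119)
x(I, Q) = 6*I (x(I, Q) = 0 + 6*I = 6*I)
c = 2 (c = (6*2)/6 = (⅙)*12 = 2)
h(v, G) = (190 + G)/(G + v)
h(c, -89) - (S(-129)/(-12899) - 15806/5420) = (190 - 89)/(-89 + 2) - (119/(-12899) - 15806/5420) = 101/(-87) - (119*(-1/12899) - 15806*1/5420) = -1/87*101 - (-119/12899 - 7903/2710) = -101/87 - 1*(-102263287/34956290) = -101/87 + 102263287/34956290 = 5366320679/3041197230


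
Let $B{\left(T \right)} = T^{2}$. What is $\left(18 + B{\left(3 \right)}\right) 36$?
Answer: $972$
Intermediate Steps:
$\left(18 + B{\left(3 \right)}\right) 36 = \left(18 + 3^{2}\right) 36 = \left(18 + 9\right) 36 = 27 \cdot 36 = 972$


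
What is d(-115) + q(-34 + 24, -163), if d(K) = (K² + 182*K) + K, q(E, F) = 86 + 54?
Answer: -7680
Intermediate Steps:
q(E, F) = 140
d(K) = K² + 183*K
d(-115) + q(-34 + 24, -163) = -115*(183 - 115) + 140 = -115*68 + 140 = -7820 + 140 = -7680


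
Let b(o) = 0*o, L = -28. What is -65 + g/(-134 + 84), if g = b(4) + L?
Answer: -1611/25 ≈ -64.440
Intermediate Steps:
b(o) = 0
g = -28 (g = 0 - 28 = -28)
-65 + g/(-134 + 84) = -65 - 28/(-134 + 84) = -65 - 28/(-50) = -65 - 1/50*(-28) = -65 + 14/25 = -1611/25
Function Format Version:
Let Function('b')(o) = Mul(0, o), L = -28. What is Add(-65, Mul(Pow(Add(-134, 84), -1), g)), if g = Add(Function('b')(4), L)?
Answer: Rational(-1611, 25) ≈ -64.440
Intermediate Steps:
Function('b')(o) = 0
g = -28 (g = Add(0, -28) = -28)
Add(-65, Mul(Pow(Add(-134, 84), -1), g)) = Add(-65, Mul(Pow(Add(-134, 84), -1), -28)) = Add(-65, Mul(Pow(-50, -1), -28)) = Add(-65, Mul(Rational(-1, 50), -28)) = Add(-65, Rational(14, 25)) = Rational(-1611, 25)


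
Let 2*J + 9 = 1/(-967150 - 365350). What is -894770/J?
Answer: 2384562050000/11992501 ≈ 1.9884e+5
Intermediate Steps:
J = -11992501/2665000 (J = -9/2 + 1/(2*(-967150 - 365350)) = -9/2 + (½)/(-1332500) = -9/2 + (½)*(-1/1332500) = -9/2 - 1/2665000 = -11992501/2665000 ≈ -4.5000)
-894770/J = -894770/(-11992501/2665000) = -894770*(-2665000/11992501) = 2384562050000/11992501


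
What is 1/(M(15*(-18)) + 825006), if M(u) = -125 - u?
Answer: 1/825151 ≈ 1.2119e-6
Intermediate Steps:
1/(M(15*(-18)) + 825006) = 1/((-125 - 15*(-18)) + 825006) = 1/((-125 - 1*(-270)) + 825006) = 1/((-125 + 270) + 825006) = 1/(145 + 825006) = 1/825151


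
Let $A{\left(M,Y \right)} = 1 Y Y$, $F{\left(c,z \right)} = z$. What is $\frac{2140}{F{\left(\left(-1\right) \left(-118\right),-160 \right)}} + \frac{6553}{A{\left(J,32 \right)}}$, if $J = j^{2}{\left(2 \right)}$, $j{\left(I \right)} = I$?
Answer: $- \frac{7143}{1024} \approx -6.9756$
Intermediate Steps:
$J = 4$ ($J = 2^{2} = 4$)
$A{\left(M,Y \right)} = Y^{2}$ ($A{\left(M,Y \right)} = Y Y = Y^{2}$)
$\frac{2140}{F{\left(\left(-1\right) \left(-118\right),-160 \right)}} + \frac{6553}{A{\left(J,32 \right)}} = \frac{2140}{-160} + \frac{6553}{32^{2}} = 2140 \left(- \frac{1}{160}\right) + \frac{6553}{1024} = - \frac{107}{8} + 6553 \cdot \frac{1}{1024} = - \frac{107}{8} + \frac{6553}{1024} = - \frac{7143}{1024}$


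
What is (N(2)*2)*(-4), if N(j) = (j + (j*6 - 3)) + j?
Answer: -104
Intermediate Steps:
N(j) = -3 + 8*j (N(j) = (j + (6*j - 3)) + j = (j + (-3 + 6*j)) + j = (-3 + 7*j) + j = -3 + 8*j)
(N(2)*2)*(-4) = ((-3 + 8*2)*2)*(-4) = ((-3 + 16)*2)*(-4) = (13*2)*(-4) = 26*(-4) = -104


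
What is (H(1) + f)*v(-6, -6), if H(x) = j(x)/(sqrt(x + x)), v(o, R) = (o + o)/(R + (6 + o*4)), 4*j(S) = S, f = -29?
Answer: -29/2 + sqrt(2)/16 ≈ -14.412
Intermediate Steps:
j(S) = S/4
v(o, R) = 2*o/(6 + R + 4*o) (v(o, R) = (2*o)/(R + (6 + 4*o)) = (2*o)/(6 + R + 4*o) = 2*o/(6 + R + 4*o))
H(x) = sqrt(2)*sqrt(x)/8 (H(x) = (x/4)/(sqrt(x + x)) = (x/4)/(sqrt(2*x)) = (x/4)/((sqrt(2)*sqrt(x))) = (x/4)*(sqrt(2)/(2*sqrt(x))) = sqrt(2)*sqrt(x)/8)
(H(1) + f)*v(-6, -6) = (sqrt(2)*sqrt(1)/8 - 29)*(2*(-6)/(6 - 6 + 4*(-6))) = ((1/8)*sqrt(2)*1 - 29)*(2*(-6)/(6 - 6 - 24)) = (sqrt(2)/8 - 29)*(2*(-6)/(-24)) = (-29 + sqrt(2)/8)*(2*(-6)*(-1/24)) = (-29 + sqrt(2)/8)*(1/2) = -29/2 + sqrt(2)/16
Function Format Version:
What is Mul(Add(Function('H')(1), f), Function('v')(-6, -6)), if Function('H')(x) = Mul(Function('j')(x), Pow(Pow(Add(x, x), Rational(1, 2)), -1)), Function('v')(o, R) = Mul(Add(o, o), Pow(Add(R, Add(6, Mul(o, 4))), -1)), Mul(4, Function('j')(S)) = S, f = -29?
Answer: Add(Rational(-29, 2), Mul(Rational(1, 16), Pow(2, Rational(1, 2)))) ≈ -14.412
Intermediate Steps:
Function('j')(S) = Mul(Rational(1, 4), S)
Function('v')(o, R) = Mul(2, o, Pow(Add(6, R, Mul(4, o)), -1)) (Function('v')(o, R) = Mul(Mul(2, o), Pow(Add(R, Add(6, Mul(4, o))), -1)) = Mul(Mul(2, o), Pow(Add(6, R, Mul(4, o)), -1)) = Mul(2, o, Pow(Add(6, R, Mul(4, o)), -1)))
Function('H')(x) = Mul(Rational(1, 8), Pow(2, Rational(1, 2)), Pow(x, Rational(1, 2))) (Function('H')(x) = Mul(Mul(Rational(1, 4), x), Pow(Pow(Add(x, x), Rational(1, 2)), -1)) = Mul(Mul(Rational(1, 4), x), Pow(Pow(Mul(2, x), Rational(1, 2)), -1)) = Mul(Mul(Rational(1, 4), x), Pow(Mul(Pow(2, Rational(1, 2)), Pow(x, Rational(1, 2))), -1)) = Mul(Mul(Rational(1, 4), x), Mul(Rational(1, 2), Pow(2, Rational(1, 2)), Pow(x, Rational(-1, 2)))) = Mul(Rational(1, 8), Pow(2, Rational(1, 2)), Pow(x, Rational(1, 2))))
Mul(Add(Function('H')(1), f), Function('v')(-6, -6)) = Mul(Add(Mul(Rational(1, 8), Pow(2, Rational(1, 2)), Pow(1, Rational(1, 2))), -29), Mul(2, -6, Pow(Add(6, -6, Mul(4, -6)), -1))) = Mul(Add(Mul(Rational(1, 8), Pow(2, Rational(1, 2)), 1), -29), Mul(2, -6, Pow(Add(6, -6, -24), -1))) = Mul(Add(Mul(Rational(1, 8), Pow(2, Rational(1, 2))), -29), Mul(2, -6, Pow(-24, -1))) = Mul(Add(-29, Mul(Rational(1, 8), Pow(2, Rational(1, 2)))), Mul(2, -6, Rational(-1, 24))) = Mul(Add(-29, Mul(Rational(1, 8), Pow(2, Rational(1, 2)))), Rational(1, 2)) = Add(Rational(-29, 2), Mul(Rational(1, 16), Pow(2, Rational(1, 2))))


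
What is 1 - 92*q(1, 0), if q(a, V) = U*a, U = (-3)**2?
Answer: -827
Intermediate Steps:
U = 9
q(a, V) = 9*a
1 - 92*q(1, 0) = 1 - 828 = -827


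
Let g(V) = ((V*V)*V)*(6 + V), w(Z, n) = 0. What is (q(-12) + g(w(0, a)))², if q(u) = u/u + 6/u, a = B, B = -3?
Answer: ¼ ≈ 0.25000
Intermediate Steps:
a = -3
g(V) = V³*(6 + V) (g(V) = (V²*V)*(6 + V) = V³*(6 + V))
q(u) = 1 + 6/u
(q(-12) + g(w(0, a)))² = ((6 - 12)/(-12) + 0³*(6 + 0))² = (-1/12*(-6) + 0*6)² = (½ + 0)² = (½)² = ¼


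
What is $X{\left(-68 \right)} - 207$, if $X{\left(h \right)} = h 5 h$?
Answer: $22913$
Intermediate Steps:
$X{\left(h \right)} = 5 h^{2}$ ($X{\left(h \right)} = 5 h h = 5 h^{2}$)
$X{\left(-68 \right)} - 207 = 5 \left(-68\right)^{2} - 207 = 5 \cdot 4624 - 207 = 23120 - 207 = 22913$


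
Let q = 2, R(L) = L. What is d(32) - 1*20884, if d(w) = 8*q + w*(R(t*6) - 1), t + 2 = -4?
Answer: -22052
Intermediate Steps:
t = -6 (t = -2 - 4 = -6)
d(w) = 16 - 37*w (d(w) = 8*2 + w*(-6*6 - 1) = 16 + w*(-36 - 1) = 16 + w*(-37) = 16 - 37*w)
d(32) - 1*20884 = (16 - 37*32) - 1*20884 = (16 - 1184) - 20884 = -1168 - 20884 = -22052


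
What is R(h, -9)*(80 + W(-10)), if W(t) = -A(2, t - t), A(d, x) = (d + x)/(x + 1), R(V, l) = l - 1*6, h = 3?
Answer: -1170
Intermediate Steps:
R(V, l) = -6 + l (R(V, l) = l - 6 = -6 + l)
A(d, x) = (d + x)/(1 + x)
W(t) = -2 (W(t) = -(2 + (t - t))/(1 + (t - t)) = -(2 + 0)/(1 + 0) = -2/1 = -2)
R(h, -9)*(80 + W(-10)) = (-6 - 9)*(80 - 2) = -15*78 = -1170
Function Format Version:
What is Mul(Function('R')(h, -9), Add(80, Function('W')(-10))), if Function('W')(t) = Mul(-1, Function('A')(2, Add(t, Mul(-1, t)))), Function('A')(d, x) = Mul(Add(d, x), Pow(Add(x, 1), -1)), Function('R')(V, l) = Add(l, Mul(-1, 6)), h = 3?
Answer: -1170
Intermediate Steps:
Function('R')(V, l) = Add(-6, l) (Function('R')(V, l) = Add(l, -6) = Add(-6, l))
Function('A')(d, x) = Mul(Pow(Add(1, x), -1), Add(d, x)) (Function('A')(d, x) = Mul(Add(d, x), Pow(Add(1, x), -1)) = Mul(Pow(Add(1, x), -1), Add(d, x)))
Function('W')(t) = -2 (Function('W')(t) = Mul(-1, Mul(Pow(Add(1, Add(t, Mul(-1, t))), -1), Add(2, Add(t, Mul(-1, t))))) = Mul(-1, Mul(Pow(Add(1, 0), -1), Add(2, 0))) = Mul(-1, Mul(Pow(1, -1), 2)) = Mul(-1, Mul(1, 2)) = Mul(-1, 2) = -2)
Mul(Function('R')(h, -9), Add(80, Function('W')(-10))) = Mul(Add(-6, -9), Add(80, -2)) = Mul(-15, 78) = -1170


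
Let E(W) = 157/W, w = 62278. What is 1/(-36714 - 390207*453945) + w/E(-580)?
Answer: -7000247669151547957/30426388575165 ≈ -2.3007e+5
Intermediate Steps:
1/(-36714 - 390207*453945) + w/E(-580) = 1/(-36714 - 390207*453945) + 62278/((157/(-580))) = (1/453945)/(-426921) + 62278/((157*(-1/580))) = -1/426921*1/453945 + 62278/(-157/580) = -1/193798653345 + 62278*(-580/157) = -1/193798653345 - 36121240/157 = -7000247669151547957/30426388575165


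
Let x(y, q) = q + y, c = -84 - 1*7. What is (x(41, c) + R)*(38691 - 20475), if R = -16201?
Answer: -296028216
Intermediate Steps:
c = -91 (c = -84 - 7 = -91)
(x(41, c) + R)*(38691 - 20475) = ((-91 + 41) - 16201)*(38691 - 20475) = (-50 - 16201)*18216 = -16251*18216 = -296028216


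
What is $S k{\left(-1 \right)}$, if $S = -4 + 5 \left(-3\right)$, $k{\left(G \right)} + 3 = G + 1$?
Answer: $57$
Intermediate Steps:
$k{\left(G \right)} = -2 + G$ ($k{\left(G \right)} = -3 + \left(G + 1\right) = -3 + \left(1 + G\right) = -2 + G$)
$S = -19$ ($S = -4 - 15 = -19$)
$S k{\left(-1 \right)} = - 19 \left(-2 - 1\right) = \left(-19\right) \left(-3\right) = 57$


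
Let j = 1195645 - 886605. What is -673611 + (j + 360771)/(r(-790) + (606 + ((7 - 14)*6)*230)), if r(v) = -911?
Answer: -6713203426/9965 ≈ -6.7368e+5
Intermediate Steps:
j = 309040
-673611 + (j + 360771)/(r(-790) + (606 + ((7 - 14)*6)*230)) = -673611 + (309040 + 360771)/(-911 + (606 + ((7 - 14)*6)*230)) = -673611 + 669811/(-911 + (606 - 7*6*230)) = -673611 + 669811/(-911 + (606 - 42*230)) = -673611 + 669811/(-911 + (606 - 9660)) = -673611 + 669811/(-911 - 9054) = -673611 + 669811/(-9965) = -673611 + 669811*(-1/9965) = -673611 - 669811/9965 = -6713203426/9965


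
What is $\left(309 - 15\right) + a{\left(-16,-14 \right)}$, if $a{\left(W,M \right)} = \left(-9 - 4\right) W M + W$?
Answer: $-2634$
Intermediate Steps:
$a{\left(W,M \right)} = W - 13 M W$ ($a{\left(W,M \right)} = \left(-9 - 4\right) W M + W = - 13 W M + W = - 13 M W + W = W - 13 M W$)
$\left(309 - 15\right) + a{\left(-16,-14 \right)} = \left(309 - 15\right) - 16 \left(1 - -182\right) = 294 - 16 \left(1 + 182\right) = 294 - 2928 = -2634$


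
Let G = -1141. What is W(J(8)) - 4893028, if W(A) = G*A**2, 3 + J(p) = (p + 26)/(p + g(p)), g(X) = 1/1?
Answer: -396391177/81 ≈ -4.8937e+6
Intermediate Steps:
g(X) = 1
J(p) = -3 + (26 + p)/(1 + p) (J(p) = -3 + (p + 26)/(p + 1) = -3 + (26 + p)/(1 + p))
W(A) = -1141*A**2
W(J(8)) - 4893028 = -1141*(23 - 2*8)**2/(1 + 8)**2 - 4893028 = -1141*(23 - 16)**2/81 - 4893028 = -1141*((1/9)*7)**2 - 4893028 = -1141*(7/9)**2 - 4893028 = -1141*49/81 - 4893028 = -55909/81 - 4893028 = -396391177/81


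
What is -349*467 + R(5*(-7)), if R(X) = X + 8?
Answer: -163010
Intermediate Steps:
R(X) = 8 + X
-349*467 + R(5*(-7)) = -349*467 + (8 + 5*(-7)) = -162983 + (8 - 35) = -162983 - 27 = -163010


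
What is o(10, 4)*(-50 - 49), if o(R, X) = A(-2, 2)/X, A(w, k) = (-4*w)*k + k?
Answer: -891/2 ≈ -445.50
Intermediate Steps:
A(w, k) = k - 4*k*w (A(w, k) = -4*k*w + k = k - 4*k*w)
o(R, X) = 18/X (o(R, X) = (2*(1 - 4*(-2)))/X = (2*(1 + 8))/X = (2*9)/X = 18/X)
o(10, 4)*(-50 - 49) = (18/4)*(-50 - 49) = (18*(¼))*(-99) = (9/2)*(-99) = -891/2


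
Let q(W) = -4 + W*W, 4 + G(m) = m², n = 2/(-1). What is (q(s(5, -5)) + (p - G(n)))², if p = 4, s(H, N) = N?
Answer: 625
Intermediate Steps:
n = -2 (n = 2*(-1) = -2)
G(m) = -4 + m²
q(W) = -4 + W²
(q(s(5, -5)) + (p - G(n)))² = ((-4 + (-5)²) + (4 - (-4 + (-2)²)))² = ((-4 + 25) + (4 - (-4 + 4)))² = (21 + (4 - 1*0))² = (21 + (4 + 0))² = (21 + 4)² = 25² = 625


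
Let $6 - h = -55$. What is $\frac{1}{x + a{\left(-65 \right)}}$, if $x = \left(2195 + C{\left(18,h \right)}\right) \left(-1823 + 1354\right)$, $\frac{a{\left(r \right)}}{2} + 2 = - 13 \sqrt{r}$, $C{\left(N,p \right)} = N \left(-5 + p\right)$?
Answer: $\frac{i}{- 1502211 i + 26 \sqrt{65}} \approx -6.6569 \cdot 10^{-7} + 9.289 \cdot 10^{-11} i$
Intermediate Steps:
$h = 61$ ($h = 6 - -55 = 6 + 55 = 61$)
$a{\left(r \right)} = -4 - 26 \sqrt{r}$ ($a{\left(r \right)} = -4 + 2 \left(- 13 \sqrt{r}\right) = -4 - 26 \sqrt{r}$)
$x = -1502207$ ($x = \left(2195 + 18 \left(-5 + 61\right)\right) \left(-1823 + 1354\right) = \left(2195 + 18 \cdot 56\right) \left(-469\right) = \left(2195 + 1008\right) \left(-469\right) = 3203 \left(-469\right) = -1502207$)
$\frac{1}{x + a{\left(-65 \right)}} = \frac{1}{-1502207 - \left(4 + 26 \sqrt{-65}\right)} = \frac{1}{-1502207 - \left(4 + 26 i \sqrt{65}\right)} = \frac{1}{-1502211 - 26 i \sqrt{65}}$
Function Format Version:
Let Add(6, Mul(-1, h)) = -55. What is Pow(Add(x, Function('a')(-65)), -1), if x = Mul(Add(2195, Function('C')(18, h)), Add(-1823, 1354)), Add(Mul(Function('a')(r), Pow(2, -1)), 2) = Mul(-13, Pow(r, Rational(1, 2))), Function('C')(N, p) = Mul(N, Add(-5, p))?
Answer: Mul(I, Pow(Add(Mul(-1502211, I), Mul(26, Pow(65, Rational(1, 2)))), -1)) ≈ Add(-6.6569e-7, Mul(9.2890e-11, I))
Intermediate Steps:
h = 61 (h = Add(6, Mul(-1, -55)) = Add(6, 55) = 61)
Function('a')(r) = Add(-4, Mul(-26, Pow(r, Rational(1, 2)))) (Function('a')(r) = Add(-4, Mul(2, Mul(-13, Pow(r, Rational(1, 2))))) = Add(-4, Mul(-26, Pow(r, Rational(1, 2)))))
x = -1502207 (x = Mul(Add(2195, Mul(18, Add(-5, 61))), Add(-1823, 1354)) = Mul(Add(2195, Mul(18, 56)), -469) = Mul(Add(2195, 1008), -469) = Mul(3203, -469) = -1502207)
Pow(Add(x, Function('a')(-65)), -1) = Pow(Add(-1502207, Add(-4, Mul(-26, Pow(-65, Rational(1, 2))))), -1) = Pow(Add(-1502207, Add(-4, Mul(-26, Mul(I, Pow(65, Rational(1, 2)))))), -1) = Pow(Add(-1502207, Add(-4, Mul(-26, I, Pow(65, Rational(1, 2))))), -1) = Pow(Add(-1502211, Mul(-26, I, Pow(65, Rational(1, 2)))), -1)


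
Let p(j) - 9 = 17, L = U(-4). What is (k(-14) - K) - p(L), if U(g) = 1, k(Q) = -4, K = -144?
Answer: 114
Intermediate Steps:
L = 1
p(j) = 26 (p(j) = 9 + 17 = 26)
(k(-14) - K) - p(L) = (-4 - 1*(-144)) - 1*26 = (-4 + 144) - 26 = 140 - 26 = 114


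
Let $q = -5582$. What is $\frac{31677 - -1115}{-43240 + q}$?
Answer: $- \frac{16396}{24411} \approx -0.67166$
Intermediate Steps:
$\frac{31677 - -1115}{-43240 + q} = \frac{31677 - -1115}{-43240 - 5582} = \frac{31677 + \left(-40 + 1155\right)}{-48822} = \left(31677 + 1115\right) \left(- \frac{1}{48822}\right) = 32792 \left(- \frac{1}{48822}\right) = - \frac{16396}{24411}$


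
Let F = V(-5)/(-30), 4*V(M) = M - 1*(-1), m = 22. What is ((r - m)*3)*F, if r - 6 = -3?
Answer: -19/10 ≈ -1.9000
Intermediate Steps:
r = 3 (r = 6 - 3 = 3)
V(M) = ¼ + M/4 (V(M) = (M - 1*(-1))/4 = (M + 1)/4 = (1 + M)/4 = ¼ + M/4)
F = 1/30 (F = (¼ + (¼)*(-5))/(-30) = (¼ - 5/4)*(-1/30) = -1*(-1/30) = 1/30 ≈ 0.033333)
((r - m)*3)*F = ((3 - 1*22)*3)*(1/30) = ((3 - 22)*3)*(1/30) = -19*3*(1/30) = -57*1/30 = -19/10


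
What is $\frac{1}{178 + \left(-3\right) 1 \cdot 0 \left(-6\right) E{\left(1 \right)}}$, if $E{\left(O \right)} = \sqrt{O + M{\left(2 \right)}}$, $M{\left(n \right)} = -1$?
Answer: $\frac{1}{178} \approx 0.005618$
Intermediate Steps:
$E{\left(O \right)} = \sqrt{-1 + O}$ ($E{\left(O \right)} = \sqrt{O - 1} = \sqrt{-1 + O}$)
$\frac{1}{178 + \left(-3\right) 1 \cdot 0 \left(-6\right) E{\left(1 \right)}} = \frac{1}{178 + \left(-3\right) 1 \cdot 0 \left(-6\right) \sqrt{-1 + 1}} = \frac{1}{178 + \left(-3\right) 0 \left(-6\right) \sqrt{0}} = \frac{1}{178 + 0 \left(-6\right) 0} = \frac{1}{178 + 0 \cdot 0} = \frac{1}{178 + 0} = \frac{1}{178}$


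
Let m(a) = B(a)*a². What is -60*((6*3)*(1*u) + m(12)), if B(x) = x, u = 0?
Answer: -103680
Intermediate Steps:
m(a) = a³ (m(a) = a*a² = a³)
-60*((6*3)*(1*u) + m(12)) = -60*((6*3)*(1*0) + 12³) = -60*(18*0 + 1728) = -60*(0 + 1728) = -60*1728 = -103680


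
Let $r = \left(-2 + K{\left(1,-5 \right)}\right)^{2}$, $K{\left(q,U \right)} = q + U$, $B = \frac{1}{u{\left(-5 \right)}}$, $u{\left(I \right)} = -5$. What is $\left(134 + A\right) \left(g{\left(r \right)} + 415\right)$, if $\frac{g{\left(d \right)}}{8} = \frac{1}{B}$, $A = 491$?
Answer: $234375$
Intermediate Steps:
$B = - \frac{1}{5}$ ($B = \frac{1}{-5} = - \frac{1}{5} \approx -0.2$)
$K{\left(q,U \right)} = U + q$
$r = 36$ ($r = \left(-2 + \left(-5 + 1\right)\right)^{2} = \left(-2 - 4\right)^{2} = \left(-6\right)^{2} = 36$)
$g{\left(d \right)} = -40$ ($g{\left(d \right)} = \frac{8}{- \frac{1}{5}} = 8 \left(-5\right) = -40$)
$\left(134 + A\right) \left(g{\left(r \right)} + 415\right) = \left(134 + 491\right) \left(-40 + 415\right) = 625 \cdot 375 = 234375$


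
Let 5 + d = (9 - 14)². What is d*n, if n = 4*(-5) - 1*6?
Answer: -520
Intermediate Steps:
n = -26 (n = -20 - 6 = -26)
d = 20 (d = -5 + (9 - 14)² = -5 + (-5)² = -5 + 25 = 20)
d*n = 20*(-26) = -520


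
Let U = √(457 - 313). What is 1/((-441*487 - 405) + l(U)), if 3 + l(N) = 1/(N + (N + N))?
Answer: -36/7746299 ≈ -4.6474e-6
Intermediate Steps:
U = 12 (U = √144 = 12)
l(N) = -3 + 1/(3*N) (l(N) = -3 + 1/(N + (N + N)) = -3 + 1/(N + 2*N) = -3 + 1/(3*N))
1/((-441*487 - 405) + l(U)) = 1/((-441*487 - 405) + (-3 + (⅓)/12)) = 1/((-214767 - 405) + (-3 + (⅓)*(1/12))) = 1/(-215172 + (-3 + 1/36)) = 1/(-215172 - 107/36) = 1/(-7746299/36) = -36/7746299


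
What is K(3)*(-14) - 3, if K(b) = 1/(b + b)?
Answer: -16/3 ≈ -5.3333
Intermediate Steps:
K(b) = 1/(2*b)
K(3)*(-14) - 3 = ((1/2)/3)*(-14) - 3 = ((1/2)*(1/3))*(-14) - 3 = (1/6)*(-14) - 3 = -7/3 - 3 = -16/3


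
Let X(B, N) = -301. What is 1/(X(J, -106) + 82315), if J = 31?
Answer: 1/82014 ≈ 1.2193e-5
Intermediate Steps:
1/(X(J, -106) + 82315) = 1/(-301 + 82315) = 1/82014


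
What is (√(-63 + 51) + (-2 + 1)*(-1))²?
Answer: -11 + 4*I*√3 ≈ -11.0 + 6.9282*I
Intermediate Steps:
(√(-63 + 51) + (-2 + 1)*(-1))² = (√(-12) - 1*(-1))² = (2*I*√3 + 1)² = (1 + 2*I*√3)²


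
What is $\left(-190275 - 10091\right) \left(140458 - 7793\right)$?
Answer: $-26581555390$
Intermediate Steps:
$\left(-190275 - 10091\right) \left(140458 - 7793\right) = \left(-200366\right) 132665 = -26581555390$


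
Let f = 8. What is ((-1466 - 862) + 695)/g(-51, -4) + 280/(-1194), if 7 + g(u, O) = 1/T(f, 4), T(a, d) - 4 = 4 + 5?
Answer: 4220371/17910 ≈ 235.64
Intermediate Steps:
T(a, d) = 13 (T(a, d) = 4 + (4 + 5) = 4 + 9 = 13)
g(u, O) = -90/13 (g(u, O) = -7 + 1/13 = -90/13)
((-1466 - 862) + 695)/g(-51, -4) + 280/(-1194) = ((-1466 - 862) + 695)/(-90/13) + 280/(-1194) = (-2328 + 695)*(-13/90) + 280*(-1/1194) = -1633*(-13/90) - 140/597 = 21229/90 - 140/597 = 4220371/17910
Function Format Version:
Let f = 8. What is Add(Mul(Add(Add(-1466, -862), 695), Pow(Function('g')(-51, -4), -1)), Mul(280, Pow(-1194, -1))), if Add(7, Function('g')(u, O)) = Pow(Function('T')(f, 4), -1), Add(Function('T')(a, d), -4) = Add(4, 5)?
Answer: Rational(4220371, 17910) ≈ 235.64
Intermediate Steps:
Function('T')(a, d) = 13 (Function('T')(a, d) = Add(4, Add(4, 5)) = Add(4, 9) = 13)
Function('g')(u, O) = Rational(-90, 13) (Function('g')(u, O) = Add(-7, Pow(13, -1)) = Add(-7, Rational(1, 13)) = Rational(-90, 13))
Add(Mul(Add(Add(-1466, -862), 695), Pow(Function('g')(-51, -4), -1)), Mul(280, Pow(-1194, -1))) = Add(Mul(Add(Add(-1466, -862), 695), Pow(Rational(-90, 13), -1)), Mul(280, Pow(-1194, -1))) = Add(Mul(Add(-2328, 695), Rational(-13, 90)), Mul(280, Rational(-1, 1194))) = Add(Mul(-1633, Rational(-13, 90)), Rational(-140, 597)) = Add(Rational(21229, 90), Rational(-140, 597)) = Rational(4220371, 17910)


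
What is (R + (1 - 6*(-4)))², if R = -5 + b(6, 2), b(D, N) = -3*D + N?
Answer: 16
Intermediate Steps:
b(D, N) = N - 3*D
R = -21 (R = -5 + (2 - 3*6) = -5 + (2 - 18) = -5 - 16 = -21)
(R + (1 - 6*(-4)))² = (-21 + (1 - 6*(-4)))² = (-21 + (1 + 24))² = (-21 + 25)² = 4² = 16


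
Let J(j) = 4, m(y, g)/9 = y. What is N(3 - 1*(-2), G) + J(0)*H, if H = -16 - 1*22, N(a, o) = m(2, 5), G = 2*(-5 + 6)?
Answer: -134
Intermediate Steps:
m(y, g) = 9*y
G = 2 (G = 2*1 = 2)
N(a, o) = 18 (N(a, o) = 9*2 = 18)
H = -38 (H = -16 - 22 = -38)
N(3 - 1*(-2), G) + J(0)*H = 18 + 4*(-38) = 18 - 152 = -134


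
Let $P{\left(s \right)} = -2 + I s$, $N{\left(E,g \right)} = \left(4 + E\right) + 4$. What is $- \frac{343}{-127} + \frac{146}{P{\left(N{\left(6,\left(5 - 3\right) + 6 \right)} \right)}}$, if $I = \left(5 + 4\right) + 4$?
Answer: $\frac{40141}{11430} \approx 3.5119$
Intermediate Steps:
$N{\left(E,g \right)} = 8 + E$
$I = 13$ ($I = 9 + 4 = 13$)
$P{\left(s \right)} = -2 + 13 s$
$- \frac{343}{-127} + \frac{146}{P{\left(N{\left(6,\left(5 - 3\right) + 6 \right)} \right)}} = - \frac{343}{-127} + \frac{146}{-2 + 13 \left(8 + 6\right)} = \left(-343\right) \left(- \frac{1}{127}\right) + \frac{146}{-2 + 13 \cdot 14} = \frac{343}{127} + \frac{146}{-2 + 182} = \frac{343}{127} + \frac{146}{180} = \frac{343}{127} + 146 \cdot \frac{1}{180} = \frac{343}{127} + \frac{73}{90} = \frac{40141}{11430}$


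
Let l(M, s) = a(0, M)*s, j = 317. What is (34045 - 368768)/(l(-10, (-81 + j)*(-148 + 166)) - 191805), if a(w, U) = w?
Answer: 17617/10095 ≈ 1.7451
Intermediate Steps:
l(M, s) = 0 (l(M, s) = 0*s = 0)
(34045 - 368768)/(l(-10, (-81 + j)*(-148 + 166)) - 191805) = (34045 - 368768)/(0 - 191805) = -334723/(-191805) = -334723*(-1/191805) = 17617/10095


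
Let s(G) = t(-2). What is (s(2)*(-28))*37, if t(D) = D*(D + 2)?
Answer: 0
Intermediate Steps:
t(D) = D*(2 + D)
s(G) = 0 (s(G) = -2*(2 - 2) = -2*0 = 0)
(s(2)*(-28))*37 = (0*(-28))*37 = 0*37 = 0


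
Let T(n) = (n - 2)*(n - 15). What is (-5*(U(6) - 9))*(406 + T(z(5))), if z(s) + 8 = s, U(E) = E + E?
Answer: -7440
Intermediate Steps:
U(E) = 2*E
z(s) = -8 + s
T(n) = (-15 + n)*(-2 + n) (T(n) = (-2 + n)*(-15 + n) = (-15 + n)*(-2 + n))
(-5*(U(6) - 9))*(406 + T(z(5))) = (-5*(2*6 - 9))*(406 + (30 + (-8 + 5)² - 17*(-8 + 5))) = (-5*(12 - 9))*(406 + (30 + (-3)² - 17*(-3))) = (-5*3)*(406 + (30 + 9 + 51)) = -15*(406 + 90) = -15*496 = -7440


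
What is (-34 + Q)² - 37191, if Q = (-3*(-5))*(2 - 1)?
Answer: -36830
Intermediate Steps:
Q = 15 (Q = 15*1 = 15)
(-34 + Q)² - 37191 = (-34 + 15)² - 37191 = (-19)² - 37191 = 361 - 37191 = -36830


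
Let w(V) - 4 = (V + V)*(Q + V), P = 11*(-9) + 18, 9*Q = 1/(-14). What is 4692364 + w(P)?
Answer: 32938439/7 ≈ 4.7055e+6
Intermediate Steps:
Q = -1/126 (Q = (1/9)/(-14) = (1/9)*(-1/14) = -1/126 ≈ -0.0079365)
P = -81 (P = -99 + 18 = -81)
w(V) = 4 + 2*V*(-1/126 + V) (w(V) = 4 + (V + V)*(-1/126 + V) = 4 + (2*V)*(-1/126 + V) = 4 + 2*V*(-1/126 + V))
4692364 + w(P) = 4692364 + (4 + 2*(-81)**2 - 1/63*(-81)) = 4692364 + (4 + 2*6561 + 9/7) = 4692364 + (4 + 13122 + 9/7) = 4692364 + 91891/7 = 32938439/7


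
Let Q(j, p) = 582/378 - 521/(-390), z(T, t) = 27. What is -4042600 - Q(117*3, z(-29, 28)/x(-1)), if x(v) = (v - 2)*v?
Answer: -33108917551/8190 ≈ -4.0426e+6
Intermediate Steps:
x(v) = v*(-2 + v) (x(v) = (-2 + v)*v = v*(-2 + v))
Q(j, p) = 23551/8190 (Q(j, p) = 582*(1/378) - 521*(-1/390) = 97/63 + 521/390 = 23551/8190)
-4042600 - Q(117*3, z(-29, 28)/x(-1)) = -4042600 - 1*23551/8190 = -4042600 - 23551/8190 = -33108917551/8190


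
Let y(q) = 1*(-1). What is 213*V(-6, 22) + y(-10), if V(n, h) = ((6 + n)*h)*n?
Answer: -1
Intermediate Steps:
V(n, h) = h*n*(6 + n) (V(n, h) = (h*(6 + n))*n = h*n*(6 + n))
y(q) = -1
213*V(-6, 22) + y(-10) = 213*(22*(-6)*(6 - 6)) - 1 = 213*(22*(-6)*0) - 1 = 213*0 - 1 = 0 - 1 = -1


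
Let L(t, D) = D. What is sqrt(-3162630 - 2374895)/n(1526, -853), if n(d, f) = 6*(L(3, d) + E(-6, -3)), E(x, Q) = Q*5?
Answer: 5*I*sqrt(221501)/9066 ≈ 0.25956*I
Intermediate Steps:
E(x, Q) = 5*Q
n(d, f) = -90 + 6*d (n(d, f) = 6*(d + 5*(-3)) = 6*(d - 15) = 6*(-15 + d) = -90 + 6*d)
sqrt(-3162630 - 2374895)/n(1526, -853) = sqrt(-3162630 - 2374895)/(-90 + 6*1526) = sqrt(-5537525)/(-90 + 9156) = (5*I*sqrt(221501))/9066 = (5*I*sqrt(221501))*(1/9066) = 5*I*sqrt(221501)/9066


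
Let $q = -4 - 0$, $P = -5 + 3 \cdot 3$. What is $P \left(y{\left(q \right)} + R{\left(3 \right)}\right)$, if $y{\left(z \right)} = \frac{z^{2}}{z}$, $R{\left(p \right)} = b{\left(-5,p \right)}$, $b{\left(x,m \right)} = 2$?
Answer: $-8$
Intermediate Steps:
$R{\left(p \right)} = 2$
$P = 4$ ($P = -5 + 9 = 4$)
$q = -4$ ($q = -4 + 0 = -4$)
$y{\left(z \right)} = z$
$P \left(y{\left(q \right)} + R{\left(3 \right)}\right) = 4 \left(-4 + 2\right) = 4 \left(-2\right) = -8$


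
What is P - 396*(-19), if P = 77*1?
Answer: 7601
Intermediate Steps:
P = 77
P - 396*(-19) = 77 - 396*(-19) = 77 + 7524 = 7601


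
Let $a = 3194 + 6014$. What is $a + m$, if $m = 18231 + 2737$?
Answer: $30176$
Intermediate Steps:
$a = 9208$
$m = 20968$
$a + m = 9208 + 20968 = 30176$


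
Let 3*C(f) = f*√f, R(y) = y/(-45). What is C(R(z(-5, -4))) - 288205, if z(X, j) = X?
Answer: -23344604/81 ≈ -2.8821e+5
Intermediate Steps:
R(y) = -y/45 (R(y) = y*(-1/45) = -y/45)
C(f) = f^(3/2)/3 (C(f) = (f*√f)/3 = f^(3/2)/3)
C(R(z(-5, -4))) - 288205 = (-1/45*(-5))^(3/2)/3 - 288205 = (⅑)^(3/2)/3 - 288205 = (⅓)*(1/27) - 288205 = 1/81 - 288205 = -23344604/81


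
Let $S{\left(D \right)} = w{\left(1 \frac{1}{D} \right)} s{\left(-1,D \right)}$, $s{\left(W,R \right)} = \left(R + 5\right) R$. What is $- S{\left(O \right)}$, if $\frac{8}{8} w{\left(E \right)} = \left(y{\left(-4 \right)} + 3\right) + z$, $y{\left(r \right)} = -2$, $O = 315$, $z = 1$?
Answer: $-201600$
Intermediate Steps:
$s{\left(W,R \right)} = R \left(5 + R\right)$ ($s{\left(W,R \right)} = \left(5 + R\right) R = R \left(5 + R\right)$)
$w{\left(E \right)} = 2$ ($w{\left(E \right)} = \left(-2 + 3\right) + 1 = 1 + 1 = 2$)
$S{\left(D \right)} = 2 D \left(5 + D\right)$
$- S{\left(O \right)} = - 2 \cdot 315 \left(5 + 315\right) = - 2 \cdot 315 \cdot 320 = \left(-1\right) 201600 = -201600$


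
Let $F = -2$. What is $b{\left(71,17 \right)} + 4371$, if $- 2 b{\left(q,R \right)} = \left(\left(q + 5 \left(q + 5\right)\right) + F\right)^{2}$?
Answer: $- \frac{192859}{2} \approx -96430.0$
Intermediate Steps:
$b{\left(q,R \right)} = - \frac{\left(23 + 6 q\right)^{2}}{2}$ ($b{\left(q,R \right)} = - \frac{\left(\left(q + 5 \left(q + 5\right)\right) - 2\right)^{2}}{2} = - \frac{\left(\left(q + 5 \left(5 + q\right)\right) - 2\right)^{2}}{2} = - \frac{\left(\left(q + \left(25 + 5 q\right)\right) - 2\right)^{2}}{2} = - \frac{\left(\left(25 + 6 q\right) - 2\right)^{2}}{2} = - \frac{\left(23 + 6 q\right)^{2}}{2}$)
$b{\left(71,17 \right)} + 4371 = - \frac{\left(23 + 6 \cdot 71\right)^{2}}{2} + 4371 = - \frac{\left(23 + 426\right)^{2}}{2} + 4371 = - \frac{449^{2}}{2} + 4371 = \left(- \frac{1}{2}\right) 201601 + 4371 = - \frac{201601}{2} + 4371 = - \frac{192859}{2}$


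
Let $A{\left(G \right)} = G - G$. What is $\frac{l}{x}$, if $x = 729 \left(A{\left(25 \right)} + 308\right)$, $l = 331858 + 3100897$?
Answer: $\frac{3432755}{224532} \approx 15.288$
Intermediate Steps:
$A{\left(G \right)} = 0$
$l = 3432755$
$x = 224532$ ($x = 729 \left(0 + 308\right) = 729 \cdot 308 = 224532$)
$\frac{l}{x} = \frac{3432755}{224532}$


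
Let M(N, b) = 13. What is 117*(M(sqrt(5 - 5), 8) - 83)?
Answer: -8190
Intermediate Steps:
117*(M(sqrt(5 - 5), 8) - 83) = 117*(13 - 83) = 117*(-70) = -8190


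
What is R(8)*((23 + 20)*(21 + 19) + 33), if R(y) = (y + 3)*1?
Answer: 19283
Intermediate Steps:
R(y) = 3 + y (R(y) = (3 + y)*1 = 3 + y)
R(8)*((23 + 20)*(21 + 19) + 33) = (3 + 8)*((23 + 20)*(21 + 19) + 33) = 11*(43*40 + 33) = 11*(1720 + 33) = 11*1753 = 19283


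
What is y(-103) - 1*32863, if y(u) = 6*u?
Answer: -33481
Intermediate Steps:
y(-103) - 1*32863 = 6*(-103) - 1*32863 = -618 - 32863 = -33481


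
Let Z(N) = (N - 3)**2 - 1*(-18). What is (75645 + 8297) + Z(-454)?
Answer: 292809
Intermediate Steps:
Z(N) = 18 + (-3 + N)**2 (Z(N) = (-3 + N)**2 + 18 = 18 + (-3 + N)**2)
(75645 + 8297) + Z(-454) = (75645 + 8297) + (18 + (-3 - 454)**2) = 83942 + (18 + (-457)**2) = 83942 + (18 + 208849) = 83942 + 208867 = 292809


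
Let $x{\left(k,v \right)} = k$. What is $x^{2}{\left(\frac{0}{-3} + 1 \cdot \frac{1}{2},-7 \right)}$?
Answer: $\frac{1}{4} \approx 0.25$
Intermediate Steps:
$x^{2}{\left(\frac{0}{-3} + 1 \cdot \frac{1}{2},-7 \right)} = \left(\frac{0}{-3} + 1 \cdot \frac{1}{2}\right)^{2} = \left(0 \left(- \frac{1}{3}\right) + 1 \cdot \frac{1}{2}\right)^{2} = \left(0 + \frac{1}{2}\right)^{2} = \left(\frac{1}{2}\right)^{2} = \frac{1}{4}$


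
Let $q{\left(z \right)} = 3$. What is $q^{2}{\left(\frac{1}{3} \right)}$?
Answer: $9$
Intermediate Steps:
$q^{2}{\left(\frac{1}{3} \right)} = 3^{2} = 9$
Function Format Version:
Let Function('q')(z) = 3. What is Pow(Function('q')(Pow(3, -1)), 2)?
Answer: 9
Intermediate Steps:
Pow(Function('q')(Pow(3, -1)), 2) = Pow(3, 2) = 9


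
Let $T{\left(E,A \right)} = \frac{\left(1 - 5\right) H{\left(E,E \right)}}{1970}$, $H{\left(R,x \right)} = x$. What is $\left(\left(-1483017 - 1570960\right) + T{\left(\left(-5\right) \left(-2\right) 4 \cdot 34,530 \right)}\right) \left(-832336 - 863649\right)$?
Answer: $\frac{1020362261537805}{197} \approx 5.1795 \cdot 10^{12}$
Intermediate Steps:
$T{\left(E,A \right)} = - \frac{2 E}{985}$ ($T{\left(E,A \right)} = \frac{\left(1 - 5\right) E}{1970} = - 4 E \frac{1}{1970} = - \frac{2 E}{985}$)
$\left(\left(-1483017 - 1570960\right) + T{\left(\left(-5\right) \left(-2\right) 4 \cdot 34,530 \right)}\right) \left(-832336 - 863649\right) = \left(\left(-1483017 - 1570960\right) - \frac{2 \left(-5\right) \left(-2\right) 4 \cdot 34}{985}\right) \left(-832336 - 863649\right) = \left(\left(-1483017 - 1570960\right) - \frac{2 \cdot 10 \cdot 4 \cdot 34}{985}\right) \left(-1695985\right) = \left(-3053977 - \frac{2 \cdot 40 \cdot 34}{985}\right) \left(-1695985\right) = \left(-3053977 - \frac{544}{197}\right) \left(-1695985\right) = \left(- \frac{601634013}{197}\right) \left(-1695985\right) = \frac{1020362261537805}{197}$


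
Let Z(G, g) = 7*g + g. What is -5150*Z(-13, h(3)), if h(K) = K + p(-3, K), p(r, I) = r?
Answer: 0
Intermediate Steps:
h(K) = -3 + K (h(K) = K - 3 = -3 + K)
Z(G, g) = 8*g
-5150*Z(-13, h(3)) = -41200*(-3 + 3) = -41200*0 = -5150*0 = 0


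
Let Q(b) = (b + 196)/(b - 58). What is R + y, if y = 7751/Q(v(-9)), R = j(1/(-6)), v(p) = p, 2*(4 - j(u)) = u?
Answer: -6222641/2244 ≈ -2773.0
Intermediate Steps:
j(u) = 4 - u/2
Q(b) = (196 + b)/(-58 + b)
R = 49/12 (R = 4 - 1/2/(-6) = 4 - 1/2*(-1/6) = 4 + 1/12 = 49/12 ≈ 4.0833)
y = -519317/187 (y = 7751/(((196 - 9)/(-58 - 9))) = 7751/((187/(-67))) = 7751/((-1/67*187)) = 7751/(-187/67) = 7751*(-67/187) = -519317/187 ≈ -2777.1)
R + y = 49/12 - 519317/187 = -6222641/2244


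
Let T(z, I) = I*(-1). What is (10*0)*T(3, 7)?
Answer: 0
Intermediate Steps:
T(z, I) = -I
(10*0)*T(3, 7) = (10*0)*(-1*7) = 0*(-7) = 0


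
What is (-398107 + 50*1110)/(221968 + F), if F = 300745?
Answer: -342607/522713 ≈ -0.65544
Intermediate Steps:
(-398107 + 50*1110)/(221968 + F) = (-398107 + 50*1110)/(221968 + 300745) = (-398107 + 55500)/522713 = -342607*1/522713 = -342607/522713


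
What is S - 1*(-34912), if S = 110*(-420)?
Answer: -11288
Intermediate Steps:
S = -46200
S - 1*(-34912) = -46200 - 1*(-34912) = -46200 + 34912 = -11288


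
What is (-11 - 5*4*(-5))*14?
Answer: 1246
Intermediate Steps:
(-11 - 5*4*(-5))*14 = (-11 - 20*(-5))*14 = (-11 + 100)*14 = 89*14 = 1246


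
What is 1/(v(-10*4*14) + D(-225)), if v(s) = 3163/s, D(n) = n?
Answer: -560/129163 ≈ -0.0043356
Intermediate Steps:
1/(v(-10*4*14) + D(-225)) = 1/(3163/((-10*4*14)) - 225) = 1/(3163/((-40*14)) - 225) = 1/(3163/(-560) - 225) = 1/(3163*(-1/560) - 225) = 1/(-3163/560 - 225) = 1/(-129163/560) = -560/129163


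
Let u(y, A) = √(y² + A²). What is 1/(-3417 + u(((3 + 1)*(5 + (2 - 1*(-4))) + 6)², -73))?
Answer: -3417/5420560 - √6255329/5420560 ≈ -0.0010918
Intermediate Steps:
u(y, A) = √(A² + y²)
1/(-3417 + u(((3 + 1)*(5 + (2 - 1*(-4))) + 6)², -73)) = 1/(-3417 + √((-73)² + (((3 + 1)*(5 + (2 - 1*(-4))) + 6)²)²)) = 1/(-3417 + √(5329 + ((4*(5 + (2 + 4)) + 6)²)²)) = 1/(-3417 + √(5329 + ((4*(5 + 6) + 6)²)²)) = 1/(-3417 + √(5329 + ((4*11 + 6)²)²)) = 1/(-3417 + √(5329 + ((44 + 6)²)²)) = 1/(-3417 + √(5329 + (50²)²)) = 1/(-3417 + √(5329 + 2500²)) = 1/(-3417 + √(5329 + 6250000)) = 1/(-3417 + √6255329)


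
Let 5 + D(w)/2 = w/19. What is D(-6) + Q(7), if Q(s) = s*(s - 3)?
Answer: 330/19 ≈ 17.368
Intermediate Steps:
Q(s) = s*(-3 + s)
D(w) = -10 + 2*w/19 (D(w) = -10 + 2*(w/19) = -10 + 2*w/19)
D(-6) + Q(7) = (-10 + (2/19)*(-6)) + 7*(-3 + 7) = (-10 - 12/19) + 7*4 = -202/19 + 28 = 330/19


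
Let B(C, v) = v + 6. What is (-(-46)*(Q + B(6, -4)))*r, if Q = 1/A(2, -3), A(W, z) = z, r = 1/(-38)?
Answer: -115/57 ≈ -2.0175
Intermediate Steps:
B(C, v) = 6 + v
r = -1/38 ≈ -0.026316
Q = -1/3 (Q = 1/(-3) = -1/3 ≈ -0.33333)
(-(-46)*(Q + B(6, -4)))*r = -(-46)*(-1/3 + (6 - 4))*(-1/38) = -(-46)*(-1/3 + 2)*(-1/38) = -(-46)*5/3*(-1/38) = -23*(-10/3)*(-1/38) = (230/3)*(-1/38) = -115/57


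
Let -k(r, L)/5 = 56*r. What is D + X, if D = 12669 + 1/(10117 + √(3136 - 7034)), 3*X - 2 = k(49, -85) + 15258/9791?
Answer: 24343588218654700/3006549402951 - I*√3898/102357587 ≈ 8096.9 - 6.0996e-7*I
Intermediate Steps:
k(r, L) = -280*r
X = -134297680/29373 (X = ⅔ + (-280*49 + 15258/9791)/3 = ⅔ + (-13720 + 15258*(1/9791))/3 = ⅔ + (-13720 + 15258/9791)/3 = ⅔ + (⅓)*(-134317262/9791) = ⅔ - 134317262/29373 = -134297680/29373 ≈ -4572.1)
D = 12669 + 1/(10117 + I*√3898) (D = 12669 + 1/(10117 + √(-3898)) = 12669 + 1/(10117 + I*√3898) ≈ 12669.0 - 6.0996e-7*I)
D + X = (1296768279820/102357587 - I*√3898/102357587) - 134297680/29373 = 24343588218654700/3006549402951 - I*√3898/102357587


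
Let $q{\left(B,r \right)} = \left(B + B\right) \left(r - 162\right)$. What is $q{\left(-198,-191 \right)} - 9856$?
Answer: $129932$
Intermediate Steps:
$q{\left(B,r \right)} = 2 B \left(-162 + r\right)$
$q{\left(-198,-191 \right)} - 9856 = 2 \left(-198\right) \left(-162 - 191\right) - 9856 = 2 \left(-198\right) \left(-353\right) - 9856 = 139788 - 9856 = 129932$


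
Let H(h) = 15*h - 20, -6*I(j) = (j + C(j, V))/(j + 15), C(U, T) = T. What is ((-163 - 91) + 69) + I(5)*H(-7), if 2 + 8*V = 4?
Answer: -5745/32 ≈ -179.53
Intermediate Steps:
V = 1/4 (V = -1/4 + (1/8)*4 = -1/4 + 1/2 = 1/4 ≈ 0.25000)
I(j) = -(1/4 + j)/(6*(15 + j)) (I(j) = -(j + 1/4)/(6*(j + 15)) = -(1/4 + j)/(6*(15 + j)))
H(h) = -20 + 15*h
((-163 - 91) + 69) + I(5)*H(-7) = ((-163 - 91) + 69) + ((-1 - 4*5)/(24*(15 + 5)))*(-20 + 15*(-7)) = (-254 + 69) + ((1/24)*(-1 - 20)/20)*(-20 - 105) = -185 + ((1/24)*(1/20)*(-21))*(-125) = -185 - 7/160*(-125) = -185 + 175/32 = -5745/32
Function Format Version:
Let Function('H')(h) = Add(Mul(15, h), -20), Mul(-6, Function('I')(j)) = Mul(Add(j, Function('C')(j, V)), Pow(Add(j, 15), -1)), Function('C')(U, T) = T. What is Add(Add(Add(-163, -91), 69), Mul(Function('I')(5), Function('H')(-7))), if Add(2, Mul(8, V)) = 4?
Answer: Rational(-5745, 32) ≈ -179.53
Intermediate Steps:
V = Rational(1, 4) (V = Add(Rational(-1, 4), Mul(Rational(1, 8), 4)) = Add(Rational(-1, 4), Rational(1, 2)) = Rational(1, 4) ≈ 0.25000)
Function('I')(j) = Mul(Rational(-1, 6), Pow(Add(15, j), -1), Add(Rational(1, 4), j)) (Function('I')(j) = Mul(Rational(-1, 6), Mul(Add(j, Rational(1, 4)), Pow(Add(j, 15), -1))) = Mul(Rational(-1, 6), Mul(Add(Rational(1, 4), j), Pow(Add(15, j), -1))) = Mul(Rational(-1, 6), Mul(Pow(Add(15, j), -1), Add(Rational(1, 4), j))) = Mul(Rational(-1, 6), Pow(Add(15, j), -1), Add(Rational(1, 4), j)))
Function('H')(h) = Add(-20, Mul(15, h))
Add(Add(Add(-163, -91), 69), Mul(Function('I')(5), Function('H')(-7))) = Add(Add(Add(-163, -91), 69), Mul(Mul(Rational(1, 24), Pow(Add(15, 5), -1), Add(-1, Mul(-4, 5))), Add(-20, Mul(15, -7)))) = Add(Add(-254, 69), Mul(Mul(Rational(1, 24), Pow(20, -1), Add(-1, -20)), Add(-20, -105))) = Add(-185, Mul(Mul(Rational(1, 24), Rational(1, 20), -21), -125)) = Add(-185, Mul(Rational(-7, 160), -125)) = Add(-185, Rational(175, 32)) = Rational(-5745, 32)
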